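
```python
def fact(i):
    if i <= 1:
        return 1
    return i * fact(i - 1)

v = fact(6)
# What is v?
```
Call trace:
fact(i=6)
  fact(i=5)
    fact(i=4)
      fact(i=3)
        fact(i=2)
          fact(i=1)
          -> return 1
        -> return 2
      -> return 6
    -> return 24
  -> return 120
-> return 720

Final answer: 720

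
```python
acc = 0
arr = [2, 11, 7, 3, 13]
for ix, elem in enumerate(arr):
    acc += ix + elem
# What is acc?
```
Trace:
  acc=0
  acc=2, ix=0, elem=2
  acc=14, ix=1, elem=11
  acc=23, ix=2, elem=7
  acc=29, ix=3, elem=3
  acc=46, ix=4, elem=13

Final answer: 46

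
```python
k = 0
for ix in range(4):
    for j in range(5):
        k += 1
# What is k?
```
Trace:
  k=0
  k=1, ix=0, j=0
  k=2, ix=0, j=1
  k=3, ix=0, j=2
  k=4, ix=0, j=3
  k=5, ix=0, j=4
  k=6, ix=1, j=0
  k=7, ix=1, j=1
  k=8, ix=1, j=2
  k=9, ix=1, j=3
  k=10, ix=1, j=4
  k=11, ix=2, j=0
  k=12, ix=2, j=1
  k=13, ix=2, j=2
  k=14, ix=2, j=3
  k=15, ix=2, j=4
  k=16, ix=3, j=0
  k=17, ix=3, j=1
  k=18, ix=3, j=2
  k=19, ix=3, j=3
  k=20, ix=3, j=4

Final answer: 20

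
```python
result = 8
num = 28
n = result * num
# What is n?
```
Trace:
  result=8
  result=8, num=28
  result=8, num=28, n=224

Final answer: 224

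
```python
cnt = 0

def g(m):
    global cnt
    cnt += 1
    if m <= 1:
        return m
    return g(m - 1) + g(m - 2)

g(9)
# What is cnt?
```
Call trace (a repeated sub-call is expanded the first time; later identical calls just restate its return value):
g(m=9)
  g(m=8)
    g(m=7)
      g(m=6)
        g(m=5)
          g(m=4)
            g(m=3)
              g(m=2)
                g(m=1)
                -> return 1
                g(m=0)
                -> return 0
              -> return 1
              g(m=1)
              -> return 1
            -> return 2
            g(m=2) -> return 1  (same call as traced above)
          -> return 3
          g(m=3) -> return 2  (same call as traced above)
        -> return 5
        g(m=4) -> return 3  (same call as traced above)
      -> return 8
      g(m=5) -> return 5  (same call as traced above)
    -> return 13
    g(m=6) -> return 8  (same call as traced above)
  -> return 21
  g(m=7) -> return 13  (same call as traced above)
-> return 34

cnt is incremented once per call, so count the calls in each subtree. Let C(m) = number of calls made by g(m).
C(0) = C(1) = 1 (base case, no recursion); C(m) = 1 + C(m - 1) + C(m - 2) otherwise.
C(2) = 1 + C(1) + C(0) = 1 + 1 + 1 = 3
C(3) = 1 + C(2) + C(1) = 1 + 3 + 1 = 5
C(4) = 1 + C(3) + C(2) = 1 + 5 + 3 = 9
C(5) = 1 + C(4) + C(3) = 1 + 9 + 5 = 15
C(6) = 1 + C(5) + C(4) = 1 + 15 + 9 = 25
C(7) = 1 + C(6) + C(5) = 1 + 25 + 15 = 41
C(8) = 1 + C(7) + C(6) = 1 + 41 + 25 = 67
C(9) = 1 + C(8) + C(7) = 1 + 67 + 41 = 109
cnt = C(9) = 109

Final answer: 109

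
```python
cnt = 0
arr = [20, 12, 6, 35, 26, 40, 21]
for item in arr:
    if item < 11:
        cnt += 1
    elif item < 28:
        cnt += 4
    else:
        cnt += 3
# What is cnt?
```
Trace:
  cnt=0
  cnt=4, item=20
  cnt=8, item=12
  cnt=9, item=6
  cnt=12, item=35
  cnt=16, item=26
  cnt=19, item=40
  cnt=23, item=21

Final answer: 23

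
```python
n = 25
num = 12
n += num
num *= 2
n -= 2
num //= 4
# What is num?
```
Trace:
  n=25
  n=25, num=12
  n=37, num=12
  n=37, num=24
  n=35, num=24
  n=35, num=6

Final answer: 6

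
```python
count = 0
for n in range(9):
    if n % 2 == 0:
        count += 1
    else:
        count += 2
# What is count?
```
Trace:
  count=0
  count=1, n=0
  count=3, n=1
  count=4, n=2
  count=6, n=3
  count=7, n=4
  count=9, n=5
  count=10, n=6
  count=12, n=7
  count=13, n=8

Final answer: 13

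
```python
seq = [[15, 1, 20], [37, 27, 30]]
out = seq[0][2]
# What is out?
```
Trace:
  seq=[[15, 1, 20], [37, 27, 30]]
  seq=[[15, 1, 20], [37, 27, 30]], out=20

Final answer: 20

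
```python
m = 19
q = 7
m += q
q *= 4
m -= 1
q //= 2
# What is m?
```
Trace:
  m=19
  m=19, q=7
  m=26, q=7
  m=26, q=28
  m=25, q=28
  m=25, q=14

Final answer: 25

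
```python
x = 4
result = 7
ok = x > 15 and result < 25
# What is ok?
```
Trace:
  x=4
  x=4, result=7
  x=4, result=7, ok=False

Final answer: False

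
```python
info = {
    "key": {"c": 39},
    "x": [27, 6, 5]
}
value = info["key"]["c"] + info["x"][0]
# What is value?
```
Trace:
  info={'key': {'c': 39}, 'x': [27, 6, 5]}
  info={'key': {'c': 39}, 'x': [27, 6, 5]}, value=66

Final answer: 66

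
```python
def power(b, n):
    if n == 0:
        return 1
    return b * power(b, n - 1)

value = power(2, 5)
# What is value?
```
Call trace:
power(b=2, n=5)
  power(b=2, n=4)
    power(b=2, n=3)
      power(b=2, n=2)
        power(b=2, n=1)
          power(b=2, n=0)
          -> return 1
        -> return 2
      -> return 4
    -> return 8
  -> return 16
-> return 32

Final answer: 32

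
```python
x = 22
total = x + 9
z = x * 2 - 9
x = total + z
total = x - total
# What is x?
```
Trace:
  x=22
  x=22, total=31
  x=22, total=31, z=35
  x=66, total=31, z=35
  x=66, total=35, z=35

Final answer: 66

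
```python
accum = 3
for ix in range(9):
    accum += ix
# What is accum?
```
Trace:
  accum=3
  accum=3, ix=0
  accum=4, ix=1
  accum=6, ix=2
  accum=9, ix=3
  accum=13, ix=4
  accum=18, ix=5
  accum=24, ix=6
  accum=31, ix=7
  accum=39, ix=8

Final answer: 39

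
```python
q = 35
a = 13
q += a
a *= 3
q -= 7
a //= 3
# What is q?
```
Trace:
  q=35
  q=35, a=13
  q=48, a=13
  q=48, a=39
  q=41, a=39
  q=41, a=13

Final answer: 41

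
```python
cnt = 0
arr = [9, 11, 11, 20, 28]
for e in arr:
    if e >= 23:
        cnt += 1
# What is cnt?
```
Trace:
  cnt=0
  cnt=0, e=9
  cnt=0, e=11
  cnt=0, e=11
  cnt=0, e=20
  cnt=1, e=28

Final answer: 1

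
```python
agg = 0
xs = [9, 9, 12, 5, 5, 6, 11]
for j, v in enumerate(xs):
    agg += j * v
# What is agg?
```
Trace:
  agg=0
  agg=0, j=0, v=9
  agg=9, j=1, v=9
  agg=33, j=2, v=12
  agg=48, j=3, v=5
  agg=68, j=4, v=5
  agg=98, j=5, v=6
  agg=164, j=6, v=11

Final answer: 164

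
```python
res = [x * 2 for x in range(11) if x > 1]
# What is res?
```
Trace:
  x=0
  x=1
  x=2
  x=3
  x=4
  x=5
  x=6
  x=7
  x=8
  x=9
  x=10
  res=[4, 6, 8, 10, 12, 14, 16, 18, 20]

Final answer: [4, 6, 8, 10, 12, 14, 16, 18, 20]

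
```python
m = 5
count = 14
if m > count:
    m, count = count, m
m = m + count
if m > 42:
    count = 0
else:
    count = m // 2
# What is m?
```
Trace:
  m=5
  m=5, count=14
  m=5, count=14
  m=19, count=14
  m=19, count=9

Final answer: 19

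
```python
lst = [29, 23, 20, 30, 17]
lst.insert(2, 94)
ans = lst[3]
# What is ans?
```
Trace:
  lst=[29, 23, 20, 30, 17]
  lst=[29, 23, 94, 20, 30, 17]
  lst=[29, 23, 94, 20, 30, 17], ans=20

Final answer: 20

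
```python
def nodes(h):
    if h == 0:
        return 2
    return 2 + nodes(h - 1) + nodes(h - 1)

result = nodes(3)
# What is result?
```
Call trace (a repeated sub-call is expanded the first time; later identical calls just restate its return value):
nodes(h=3)
  nodes(h=2)
    nodes(h=1)
      nodes(h=0)
      -> return 2
      nodes(h=0)
      -> return 2
    -> return 6
    nodes(h=1) -> return 6  (same call as traced above)
  -> return 14
  nodes(h=2) -> return 14  (same call as traced above)
-> return 30

Final answer: 30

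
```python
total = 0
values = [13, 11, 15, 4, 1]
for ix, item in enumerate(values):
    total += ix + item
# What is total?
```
Trace:
  total=0
  total=13, ix=0, item=13
  total=25, ix=1, item=11
  total=42, ix=2, item=15
  total=49, ix=3, item=4
  total=54, ix=4, item=1

Final answer: 54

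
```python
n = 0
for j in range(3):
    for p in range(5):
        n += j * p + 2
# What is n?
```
Trace:
  n=0
  n=2, j=0, p=0
  n=4, j=0, p=1
  n=6, j=0, p=2
  n=8, j=0, p=3
  n=10, j=0, p=4
  n=12, j=1, p=0
  n=15, j=1, p=1
  n=19, j=1, p=2
  n=24, j=1, p=3
  n=30, j=1, p=4
  n=32, j=2, p=0
  n=36, j=2, p=1
  n=42, j=2, p=2
  n=50, j=2, p=3
  n=60, j=2, p=4

Final answer: 60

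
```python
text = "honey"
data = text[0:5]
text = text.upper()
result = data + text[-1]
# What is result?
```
Trace:
  text='honey'
  text='honey', data='honey'
  text='HONEY', data='honey'
  text='HONEY', data='honey', result='honeyY'

Final answer: 'honeyY'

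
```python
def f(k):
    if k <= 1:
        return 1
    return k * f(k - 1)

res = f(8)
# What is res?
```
Call trace:
f(k=8)
  f(k=7)
    f(k=6)
      f(k=5)
        f(k=4)
          f(k=3)
            f(k=2)
              f(k=1)
              -> return 1
            -> return 2
          -> return 6
        -> return 24
      -> return 120
    -> return 720
  -> return 5040
-> return 40320

Final answer: 40320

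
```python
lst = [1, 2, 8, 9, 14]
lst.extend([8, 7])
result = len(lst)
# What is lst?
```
Trace:
  lst=[1, 2, 8, 9, 14]
  lst=[1, 2, 8, 9, 14, 8, 7]
  lst=[1, 2, 8, 9, 14, 8, 7], result=7

Final answer: [1, 2, 8, 9, 14, 8, 7]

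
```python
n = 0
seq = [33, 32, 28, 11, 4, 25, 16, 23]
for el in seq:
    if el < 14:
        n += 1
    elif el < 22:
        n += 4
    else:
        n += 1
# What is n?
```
Trace:
  n=0
  n=1, el=33
  n=2, el=32
  n=3, el=28
  n=4, el=11
  n=5, el=4
  n=6, el=25
  n=10, el=16
  n=11, el=23

Final answer: 11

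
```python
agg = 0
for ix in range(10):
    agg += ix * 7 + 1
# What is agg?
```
Trace:
  agg=0
  agg=1, ix=0
  agg=9, ix=1
  agg=24, ix=2
  agg=46, ix=3
  agg=75, ix=4
  agg=111, ix=5
  agg=154, ix=6
  agg=204, ix=7
  agg=261, ix=8
  agg=325, ix=9

Final answer: 325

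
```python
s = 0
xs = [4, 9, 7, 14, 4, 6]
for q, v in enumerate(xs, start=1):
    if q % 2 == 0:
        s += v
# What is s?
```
Trace:
  s=0
  s=0, q=1, v=4
  s=9, q=2, v=9
  s=9, q=3, v=7
  s=23, q=4, v=14
  s=23, q=5, v=4
  s=29, q=6, v=6

Final answer: 29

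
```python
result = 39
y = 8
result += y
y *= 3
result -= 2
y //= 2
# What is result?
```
Trace:
  result=39
  result=39, y=8
  result=47, y=8
  result=47, y=24
  result=45, y=24
  result=45, y=12

Final answer: 45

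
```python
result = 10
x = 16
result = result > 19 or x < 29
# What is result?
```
Trace:
  result=10
  result=10, x=16
  result=True, x=16

Final answer: True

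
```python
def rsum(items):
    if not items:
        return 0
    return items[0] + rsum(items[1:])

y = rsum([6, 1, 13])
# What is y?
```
Call trace:
rsum(items=[6, 1, 13])
  rsum(items=[1, 13])
    rsum(items=[13])
      rsum(items=[])
      -> return 0
    -> return 13
  -> return 14
-> return 20

Final answer: 20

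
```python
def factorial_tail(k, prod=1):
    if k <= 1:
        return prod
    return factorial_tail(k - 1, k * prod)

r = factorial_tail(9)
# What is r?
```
Call trace:
factorial_tail(k=9, prod=1)
  factorial_tail(k=8, prod=9)
    factorial_tail(k=7, prod=72)
      factorial_tail(k=6, prod=504)
        factorial_tail(k=5, prod=3024)
          factorial_tail(k=4, prod=15120)
            factorial_tail(k=3, prod=60480)
              factorial_tail(k=2, prod=181440)
                factorial_tail(k=1, prod=362880)
                -> return 362880
              -> return 362880
            -> return 362880
          -> return 362880
        -> return 362880
      -> return 362880
    -> return 362880
  -> return 362880
-> return 362880

Final answer: 362880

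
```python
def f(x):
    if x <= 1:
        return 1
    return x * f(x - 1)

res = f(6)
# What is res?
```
Call trace:
f(x=6)
  f(x=5)
    f(x=4)
      f(x=3)
        f(x=2)
          f(x=1)
          -> return 1
        -> return 2
      -> return 6
    -> return 24
  -> return 120
-> return 720

Final answer: 720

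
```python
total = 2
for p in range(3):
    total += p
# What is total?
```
Trace:
  total=2
  total=2, p=0
  total=3, p=1
  total=5, p=2

Final answer: 5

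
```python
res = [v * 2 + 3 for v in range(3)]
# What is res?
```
Trace:
  v=0
  v=1
  v=2
  res=[3, 5, 7]

Final answer: [3, 5, 7]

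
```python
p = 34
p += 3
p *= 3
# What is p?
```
Trace:
  p=34
  p=37
  p=111

Final answer: 111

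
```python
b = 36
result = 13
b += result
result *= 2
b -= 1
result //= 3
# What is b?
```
Trace:
  b=36
  b=36, result=13
  b=49, result=13
  b=49, result=26
  b=48, result=26
  b=48, result=8

Final answer: 48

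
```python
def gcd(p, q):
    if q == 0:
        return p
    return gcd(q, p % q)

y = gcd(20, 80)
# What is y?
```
Call trace:
gcd(p=20, q=80)
  gcd(p=80, q=20)
    gcd(p=20, q=0)
    -> return 20
  -> return 20
-> return 20

Final answer: 20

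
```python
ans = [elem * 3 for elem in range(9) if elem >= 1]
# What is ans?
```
Trace:
  elem=0
  elem=1
  elem=2
  elem=3
  elem=4
  elem=5
  elem=6
  elem=7
  elem=8
  ans=[3, 6, 9, 12, 15, 18, 21, 24]

Final answer: [3, 6, 9, 12, 15, 18, 21, 24]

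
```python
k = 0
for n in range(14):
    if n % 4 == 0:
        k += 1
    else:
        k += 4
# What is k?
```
Trace:
  k=0
  k=1, n=0
  k=5, n=1
  k=9, n=2
  k=13, n=3
  k=14, n=4
  k=18, n=5
  k=22, n=6
  k=26, n=7
  k=27, n=8
  k=31, n=9
  k=35, n=10
  k=39, n=11
  k=40, n=12
  k=44, n=13

Final answer: 44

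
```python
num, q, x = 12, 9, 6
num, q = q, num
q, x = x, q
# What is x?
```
Trace:
  num=12, q=9, x=6
  num=9, q=12, x=6
  num=9, q=6, x=12

Final answer: 12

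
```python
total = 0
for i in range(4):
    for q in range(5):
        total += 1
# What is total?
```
Trace:
  total=0
  total=1, i=0, q=0
  total=2, i=0, q=1
  total=3, i=0, q=2
  total=4, i=0, q=3
  total=5, i=0, q=4
  total=6, i=1, q=0
  total=7, i=1, q=1
  total=8, i=1, q=2
  total=9, i=1, q=3
  total=10, i=1, q=4
  total=11, i=2, q=0
  total=12, i=2, q=1
  total=13, i=2, q=2
  total=14, i=2, q=3
  total=15, i=2, q=4
  total=16, i=3, q=0
  total=17, i=3, q=1
  total=18, i=3, q=2
  total=19, i=3, q=3
  total=20, i=3, q=4

Final answer: 20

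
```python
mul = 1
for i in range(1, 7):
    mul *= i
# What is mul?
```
Trace:
  mul=1
  mul=1, i=1
  mul=2, i=2
  mul=6, i=3
  mul=24, i=4
  mul=120, i=5
  mul=720, i=6

Final answer: 720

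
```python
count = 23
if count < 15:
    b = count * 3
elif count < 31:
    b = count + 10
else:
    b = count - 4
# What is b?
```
Trace:
  count=23
  count=23, b=33

Final answer: 33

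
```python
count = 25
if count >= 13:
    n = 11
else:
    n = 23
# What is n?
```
Trace:
  count=25
  count=25, n=11

Final answer: 11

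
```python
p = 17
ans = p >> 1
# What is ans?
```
Trace:
  p=17
  p=17, ans=8

Final answer: 8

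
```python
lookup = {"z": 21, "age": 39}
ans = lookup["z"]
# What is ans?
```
Trace:
  lookup={'z': 21, 'age': 39}
  lookup={'z': 21, 'age': 39}, ans=21

Final answer: 21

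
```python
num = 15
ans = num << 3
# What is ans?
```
Trace:
  num=15
  num=15, ans=120

Final answer: 120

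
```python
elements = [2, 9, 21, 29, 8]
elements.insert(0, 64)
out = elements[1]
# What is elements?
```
Trace:
  elements=[2, 9, 21, 29, 8]
  elements=[64, 2, 9, 21, 29, 8]
  elements=[64, 2, 9, 21, 29, 8], out=2

Final answer: [64, 2, 9, 21, 29, 8]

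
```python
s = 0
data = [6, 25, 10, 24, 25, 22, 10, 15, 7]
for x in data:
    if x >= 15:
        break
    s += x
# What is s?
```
Trace:
  s=0
  s=6, x=6
  s=6, x=25

Final answer: 6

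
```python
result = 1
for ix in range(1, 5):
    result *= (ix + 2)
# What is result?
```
Trace:
  result=1
  result=3, ix=1
  result=12, ix=2
  result=60, ix=3
  result=360, ix=4

Final answer: 360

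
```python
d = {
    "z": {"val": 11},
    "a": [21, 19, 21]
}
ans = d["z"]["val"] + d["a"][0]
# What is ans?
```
Trace:
  d={'z': {'val': 11}, 'a': [21, 19, 21]}
  d={'z': {'val': 11}, 'a': [21, 19, 21]}, ans=32

Final answer: 32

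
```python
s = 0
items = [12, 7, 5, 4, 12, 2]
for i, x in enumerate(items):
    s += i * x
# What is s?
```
Trace:
  s=0
  s=0, i=0, x=12
  s=7, i=1, x=7
  s=17, i=2, x=5
  s=29, i=3, x=4
  s=77, i=4, x=12
  s=87, i=5, x=2

Final answer: 87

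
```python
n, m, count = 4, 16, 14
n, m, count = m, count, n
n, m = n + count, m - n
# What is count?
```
Trace:
  n=4, m=16, count=14
  n=16, m=14, count=4
  n=20, m=-2, count=4

Final answer: 4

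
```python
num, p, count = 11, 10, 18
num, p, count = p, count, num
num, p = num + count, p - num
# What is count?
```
Trace:
  num=11, p=10, count=18
  num=10, p=18, count=11
  num=21, p=8, count=11

Final answer: 11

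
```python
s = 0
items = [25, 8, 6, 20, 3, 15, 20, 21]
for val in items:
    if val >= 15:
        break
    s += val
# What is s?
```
Trace:
  s=0
  s=0, val=25

Final answer: 0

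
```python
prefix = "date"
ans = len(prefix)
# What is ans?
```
Trace:
  prefix='date'
  prefix='date', ans=4

Final answer: 4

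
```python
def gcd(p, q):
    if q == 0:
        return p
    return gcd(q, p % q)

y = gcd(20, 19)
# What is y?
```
Call trace:
gcd(p=20, q=19)
  gcd(p=19, q=1)
    gcd(p=1, q=0)
    -> return 1
  -> return 1
-> return 1

Final answer: 1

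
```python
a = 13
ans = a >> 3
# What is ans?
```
Trace:
  a=13
  a=13, ans=1

Final answer: 1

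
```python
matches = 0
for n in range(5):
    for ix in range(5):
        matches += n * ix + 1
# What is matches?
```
Trace:
  matches=0
  matches=1, n=0, ix=0
  matches=2, n=0, ix=1
  matches=3, n=0, ix=2
  matches=4, n=0, ix=3
  matches=5, n=0, ix=4
  matches=6, n=1, ix=0
  matches=8, n=1, ix=1
  matches=11, n=1, ix=2
  matches=15, n=1, ix=3
  matches=20, n=1, ix=4
  matches=21, n=2, ix=0
  matches=24, n=2, ix=1
  matches=29, n=2, ix=2
  matches=36, n=2, ix=3
  matches=45, n=2, ix=4
  matches=46, n=3, ix=0
  matches=50, n=3, ix=1
  matches=57, n=3, ix=2
  matches=67, n=3, ix=3
  matches=80, n=3, ix=4
  matches=81, n=4, ix=0
  matches=86, n=4, ix=1
  matches=95, n=4, ix=2
  matches=108, n=4, ix=3
  matches=125, n=4, ix=4

Final answer: 125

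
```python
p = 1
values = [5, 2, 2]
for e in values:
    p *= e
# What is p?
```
Trace:
  p=1
  p=5, e=5
  p=10, e=2
  p=20, e=2

Final answer: 20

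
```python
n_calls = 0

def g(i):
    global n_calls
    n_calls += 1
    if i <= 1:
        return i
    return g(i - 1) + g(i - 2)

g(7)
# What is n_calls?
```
Call trace (a repeated sub-call is expanded the first time; later identical calls just restate its return value):
g(i=7)
  g(i=6)
    g(i=5)
      g(i=4)
        g(i=3)
          g(i=2)
            g(i=1)
            -> return 1
            g(i=0)
            -> return 0
          -> return 1
          g(i=1)
          -> return 1
        -> return 2
        g(i=2) -> return 1  (same call as traced above)
      -> return 3
      g(i=3) -> return 2  (same call as traced above)
    -> return 5
    g(i=4) -> return 3  (same call as traced above)
  -> return 8
  g(i=5) -> return 5  (same call as traced above)
-> return 13

n_calls is incremented once per call, so count the calls in each subtree. Let C(i) = number of calls made by g(i).
C(0) = C(1) = 1 (base case, no recursion); C(i) = 1 + C(i - 1) + C(i - 2) otherwise.
C(2) = 1 + C(1) + C(0) = 1 + 1 + 1 = 3
C(3) = 1 + C(2) + C(1) = 1 + 3 + 1 = 5
C(4) = 1 + C(3) + C(2) = 1 + 5 + 3 = 9
C(5) = 1 + C(4) + C(3) = 1 + 9 + 5 = 15
C(6) = 1 + C(5) + C(4) = 1 + 15 + 9 = 25
C(7) = 1 + C(6) + C(5) = 1 + 25 + 15 = 41
n_calls = C(7) = 41

Final answer: 41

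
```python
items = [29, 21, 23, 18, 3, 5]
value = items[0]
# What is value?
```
Trace:
  items=[29, 21, 23, 18, 3, 5]
  items=[29, 21, 23, 18, 3, 5], value=29

Final answer: 29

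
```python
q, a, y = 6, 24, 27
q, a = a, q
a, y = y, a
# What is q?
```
Trace:
  q=6, a=24, y=27
  q=24, a=6, y=27
  q=24, a=27, y=6

Final answer: 24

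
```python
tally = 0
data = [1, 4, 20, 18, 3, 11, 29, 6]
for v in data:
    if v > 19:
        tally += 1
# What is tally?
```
Trace:
  tally=0
  tally=0, v=1
  tally=0, v=4
  tally=1, v=20
  tally=1, v=18
  tally=1, v=3
  tally=1, v=11
  tally=2, v=29
  tally=2, v=6

Final answer: 2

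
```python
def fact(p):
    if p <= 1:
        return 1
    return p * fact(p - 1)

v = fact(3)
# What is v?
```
Call trace:
fact(p=3)
  fact(p=2)
    fact(p=1)
    -> return 1
  -> return 2
-> return 6

Final answer: 6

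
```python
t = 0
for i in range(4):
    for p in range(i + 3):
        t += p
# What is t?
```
Trace:
  t=0
  t=0, i=0, p=0
  t=1, i=0, p=1
  t=3, i=0, p=2
  t=3, i=1, p=0
  t=4, i=1, p=1
  t=6, i=1, p=2
  t=9, i=1, p=3
  t=9, i=2, p=0
  t=10, i=2, p=1
  t=12, i=2, p=2
  t=15, i=2, p=3
  t=19, i=2, p=4
  t=19, i=3, p=0
  t=20, i=3, p=1
  t=22, i=3, p=2
  t=25, i=3, p=3
  t=29, i=3, p=4
  t=34, i=3, p=5

Final answer: 34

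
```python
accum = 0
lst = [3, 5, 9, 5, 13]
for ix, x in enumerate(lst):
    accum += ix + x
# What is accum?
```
Trace:
  accum=0
  accum=3, ix=0, x=3
  accum=9, ix=1, x=5
  accum=20, ix=2, x=9
  accum=28, ix=3, x=5
  accum=45, ix=4, x=13

Final answer: 45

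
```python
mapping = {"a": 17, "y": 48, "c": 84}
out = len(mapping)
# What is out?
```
Trace:
  mapping={'a': 17, 'y': 48, 'c': 84}
  mapping={'a': 17, 'y': 48, 'c': 84}, out=3

Final answer: 3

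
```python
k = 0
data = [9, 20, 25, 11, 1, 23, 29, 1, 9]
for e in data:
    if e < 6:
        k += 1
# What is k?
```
Trace:
  k=0
  k=0, e=9
  k=0, e=20
  k=0, e=25
  k=0, e=11
  k=1, e=1
  k=1, e=23
  k=1, e=29
  k=2, e=1
  k=2, e=9

Final answer: 2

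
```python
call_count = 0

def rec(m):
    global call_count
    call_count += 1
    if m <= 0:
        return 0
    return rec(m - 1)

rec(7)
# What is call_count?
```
Call trace:
rec(m=7)
  rec(m=6)
    rec(m=5)
      rec(m=4)
        rec(m=3)
          rec(m=2)
            rec(m=1)
              rec(m=0)
              -> return 0
            -> return 0
          -> return 0
        -> return 0
      -> return 0
    -> return 0
  -> return 0
-> return 0

call_count is incremented once per call. rec is entered once for each m = 7, 6, 5, 4, 3, 2, 1, 0 (the m <= 0 call returns without recursing), i.e. 7 + 1 calls.
call_count = 8

Final answer: 8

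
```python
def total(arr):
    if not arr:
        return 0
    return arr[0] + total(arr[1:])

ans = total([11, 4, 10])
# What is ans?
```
Call trace:
total(arr=[11, 4, 10])
  total(arr=[4, 10])
    total(arr=[10])
      total(arr=[])
      -> return 0
    -> return 10
  -> return 14
-> return 25

Final answer: 25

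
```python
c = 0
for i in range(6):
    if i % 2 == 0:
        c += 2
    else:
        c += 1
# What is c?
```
Trace:
  c=0
  c=2, i=0
  c=3, i=1
  c=5, i=2
  c=6, i=3
  c=8, i=4
  c=9, i=5

Final answer: 9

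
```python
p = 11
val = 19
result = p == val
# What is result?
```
Trace:
  p=11
  p=11, val=19
  p=11, val=19, result=False

Final answer: False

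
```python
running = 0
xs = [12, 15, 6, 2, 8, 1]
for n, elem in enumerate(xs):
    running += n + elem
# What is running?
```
Trace:
  running=0
  running=12, n=0, elem=12
  running=28, n=1, elem=15
  running=36, n=2, elem=6
  running=41, n=3, elem=2
  running=53, n=4, elem=8
  running=59, n=5, elem=1

Final answer: 59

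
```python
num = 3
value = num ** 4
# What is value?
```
Trace:
  num=3
  num=3, value=81

Final answer: 81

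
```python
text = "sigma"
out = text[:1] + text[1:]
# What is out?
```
Trace:
  text='sigma'
  text='sigma', out='sigma'

Final answer: 'sigma'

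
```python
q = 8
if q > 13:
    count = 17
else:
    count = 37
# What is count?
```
Trace:
  q=8
  q=8, count=37

Final answer: 37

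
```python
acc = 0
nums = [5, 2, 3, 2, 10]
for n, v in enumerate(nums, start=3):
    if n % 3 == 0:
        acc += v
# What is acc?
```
Trace:
  acc=0
  acc=5, n=3, v=5
  acc=5, n=4, v=2
  acc=5, n=5, v=3
  acc=7, n=6, v=2
  acc=7, n=7, v=10

Final answer: 7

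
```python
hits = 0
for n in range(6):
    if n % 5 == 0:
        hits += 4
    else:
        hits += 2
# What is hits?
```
Trace:
  hits=0
  hits=4, n=0
  hits=6, n=1
  hits=8, n=2
  hits=10, n=3
  hits=12, n=4
  hits=16, n=5

Final answer: 16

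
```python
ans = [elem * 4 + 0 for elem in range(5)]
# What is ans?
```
Trace:
  elem=0
  elem=1
  elem=2
  elem=3
  elem=4
  ans=[0, 4, 8, 12, 16]

Final answer: [0, 4, 8, 12, 16]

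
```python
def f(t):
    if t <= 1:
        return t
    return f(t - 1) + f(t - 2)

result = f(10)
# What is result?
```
Call trace (a repeated sub-call is expanded the first time; later identical calls just restate its return value):
f(t=10)
  f(t=9)
    f(t=8)
      f(t=7)
        f(t=6)
          f(t=5)
            f(t=4)
              f(t=3)
                f(t=2)
                  f(t=1)
                  -> return 1
                  f(t=0)
                  -> return 0
                -> return 1
                f(t=1)
                -> return 1
              -> return 2
              f(t=2) -> return 1  (same call as traced above)
            -> return 3
            f(t=3) -> return 2  (same call as traced above)
          -> return 5
          f(t=4) -> return 3  (same call as traced above)
        -> return 8
        f(t=5) -> return 5  (same call as traced above)
      -> return 13
      f(t=6) -> return 8  (same call as traced above)
    -> return 21
    f(t=7) -> return 13  (same call as traced above)
  -> return 34
  f(t=8) -> return 21  (same call as traced above)
-> return 55

Final answer: 55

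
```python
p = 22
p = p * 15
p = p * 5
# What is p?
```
Trace:
  p=22
  p=330
  p=1650

Final answer: 1650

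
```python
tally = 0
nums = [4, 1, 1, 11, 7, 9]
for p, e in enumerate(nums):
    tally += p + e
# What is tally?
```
Trace:
  tally=0
  tally=4, p=0, e=4
  tally=6, p=1, e=1
  tally=9, p=2, e=1
  tally=23, p=3, e=11
  tally=34, p=4, e=7
  tally=48, p=5, e=9

Final answer: 48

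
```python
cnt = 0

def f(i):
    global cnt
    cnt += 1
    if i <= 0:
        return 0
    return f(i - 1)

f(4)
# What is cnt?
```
Call trace:
f(i=4)
  f(i=3)
    f(i=2)
      f(i=1)
        f(i=0)
        -> return 0
      -> return 0
    -> return 0
  -> return 0
-> return 0

cnt is incremented once per call. f is entered once for each i = 4, 3, 2, 1, 0 (the i <= 0 call returns without recursing), i.e. 4 + 1 calls.
cnt = 5

Final answer: 5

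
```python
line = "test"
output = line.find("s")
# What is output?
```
Trace:
  line='test'
  line='test', output=2

Final answer: 2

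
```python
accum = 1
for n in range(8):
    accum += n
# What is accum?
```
Trace:
  accum=1
  accum=1, n=0
  accum=2, n=1
  accum=4, n=2
  accum=7, n=3
  accum=11, n=4
  accum=16, n=5
  accum=22, n=6
  accum=29, n=7

Final answer: 29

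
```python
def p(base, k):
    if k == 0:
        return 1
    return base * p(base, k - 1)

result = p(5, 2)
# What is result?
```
Call trace:
p(base=5, k=2)
  p(base=5, k=1)
    p(base=5, k=0)
    -> return 1
  -> return 5
-> return 25

Final answer: 25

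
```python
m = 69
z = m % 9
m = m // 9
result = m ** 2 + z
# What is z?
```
Trace:
  m=69
  m=69, z=6
  m=7, z=6
  m=7, z=6, result=55

Final answer: 6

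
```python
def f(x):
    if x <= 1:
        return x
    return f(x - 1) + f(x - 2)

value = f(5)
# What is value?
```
Call trace (a repeated sub-call is expanded the first time; later identical calls just restate its return value):
f(x=5)
  f(x=4)
    f(x=3)
      f(x=2)
        f(x=1)
        -> return 1
        f(x=0)
        -> return 0
      -> return 1
      f(x=1)
      -> return 1
    -> return 2
    f(x=2) -> return 1  (same call as traced above)
  -> return 3
  f(x=3) -> return 2  (same call as traced above)
-> return 5

Final answer: 5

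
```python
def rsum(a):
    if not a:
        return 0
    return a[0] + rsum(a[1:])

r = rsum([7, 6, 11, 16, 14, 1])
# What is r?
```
Call trace:
rsum(a=[7, 6, 11, 16, 14, 1])
  rsum(a=[6, 11, 16, 14, 1])
    rsum(a=[11, 16, 14, 1])
      rsum(a=[16, 14, 1])
        rsum(a=[14, 1])
          rsum(a=[1])
            rsum(a=[])
            -> return 0
          -> return 1
        -> return 15
      -> return 31
    -> return 42
  -> return 48
-> return 55

Final answer: 55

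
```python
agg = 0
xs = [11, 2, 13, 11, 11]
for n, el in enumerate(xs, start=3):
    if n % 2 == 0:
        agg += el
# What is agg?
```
Trace:
  agg=0
  agg=0, n=3, el=11
  agg=2, n=4, el=2
  agg=2, n=5, el=13
  agg=13, n=6, el=11
  agg=13, n=7, el=11

Final answer: 13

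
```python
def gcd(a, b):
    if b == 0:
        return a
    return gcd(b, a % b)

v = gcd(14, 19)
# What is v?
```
Call trace:
gcd(a=14, b=19)
  gcd(a=19, b=14)
    gcd(a=14, b=5)
      gcd(a=5, b=4)
        gcd(a=4, b=1)
          gcd(a=1, b=0)
          -> return 1
        -> return 1
      -> return 1
    -> return 1
  -> return 1
-> return 1

Final answer: 1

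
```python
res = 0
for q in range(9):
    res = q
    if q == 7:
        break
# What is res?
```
Trace:
  res=0
  res=0, q=0
  res=1, q=1
  res=2, q=2
  res=3, q=3
  res=4, q=4
  res=5, q=5
  res=6, q=6
  res=7, q=7

Final answer: 7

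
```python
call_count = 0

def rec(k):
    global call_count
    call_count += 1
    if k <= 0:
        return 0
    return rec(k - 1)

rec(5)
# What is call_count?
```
Call trace:
rec(k=5)
  rec(k=4)
    rec(k=3)
      rec(k=2)
        rec(k=1)
          rec(k=0)
          -> return 0
        -> return 0
      -> return 0
    -> return 0
  -> return 0
-> return 0

call_count is incremented once per call. rec is entered once for each k = 5, 4, 3, 2, 1, 0 (the k <= 0 call returns without recursing), i.e. 5 + 1 calls.
call_count = 6

Final answer: 6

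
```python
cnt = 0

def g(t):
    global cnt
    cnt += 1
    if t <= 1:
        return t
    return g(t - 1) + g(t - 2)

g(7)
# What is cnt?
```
Call trace (a repeated sub-call is expanded the first time; later identical calls just restate its return value):
g(t=7)
  g(t=6)
    g(t=5)
      g(t=4)
        g(t=3)
          g(t=2)
            g(t=1)
            -> return 1
            g(t=0)
            -> return 0
          -> return 1
          g(t=1)
          -> return 1
        -> return 2
        g(t=2) -> return 1  (same call as traced above)
      -> return 3
      g(t=3) -> return 2  (same call as traced above)
    -> return 5
    g(t=4) -> return 3  (same call as traced above)
  -> return 8
  g(t=5) -> return 5  (same call as traced above)
-> return 13

cnt is incremented once per call, so count the calls in each subtree. Let C(t) = number of calls made by g(t).
C(0) = C(1) = 1 (base case, no recursion); C(t) = 1 + C(t - 1) + C(t - 2) otherwise.
C(2) = 1 + C(1) + C(0) = 1 + 1 + 1 = 3
C(3) = 1 + C(2) + C(1) = 1 + 3 + 1 = 5
C(4) = 1 + C(3) + C(2) = 1 + 5 + 3 = 9
C(5) = 1 + C(4) + C(3) = 1 + 9 + 5 = 15
C(6) = 1 + C(5) + C(4) = 1 + 15 + 9 = 25
C(7) = 1 + C(6) + C(5) = 1 + 25 + 15 = 41
cnt = C(7) = 41

Final answer: 41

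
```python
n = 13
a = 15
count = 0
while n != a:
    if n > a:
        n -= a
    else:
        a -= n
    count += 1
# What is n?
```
Trace:
  n=13
  n=13, a=15
  n=13, a=15, count=0
  n=13, a=2, count=1
  n=11, a=2, count=2
  n=9, a=2, count=3
  n=7, a=2, count=4
  n=5, a=2, count=5
  n=3, a=2, count=6
  n=1, a=2, count=7
  n=1, a=1, count=8

Final answer: 1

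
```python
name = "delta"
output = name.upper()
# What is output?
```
Trace:
  name='delta'
  name='delta', output='DELTA'

Final answer: 'DELTA'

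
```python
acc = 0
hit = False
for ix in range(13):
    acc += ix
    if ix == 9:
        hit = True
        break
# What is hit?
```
Trace:
  acc=0
  acc=0, hit=False
  acc=0, hit=False, ix=0
  acc=1, hit=False, ix=1
  acc=3, hit=False, ix=2
  acc=6, hit=False, ix=3
  acc=10, hit=False, ix=4
  acc=15, hit=False, ix=5
  acc=21, hit=False, ix=6
  acc=28, hit=False, ix=7
  acc=36, hit=False, ix=8
  acc=45, hit=True, ix=9

Final answer: True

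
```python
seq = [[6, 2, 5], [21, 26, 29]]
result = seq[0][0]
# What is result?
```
Trace:
  seq=[[6, 2, 5], [21, 26, 29]]
  seq=[[6, 2, 5], [21, 26, 29]], result=6

Final answer: 6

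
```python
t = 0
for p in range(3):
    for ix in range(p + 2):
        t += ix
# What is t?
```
Trace:
  t=0
  t=0, p=0, ix=0
  t=1, p=0, ix=1
  t=1, p=1, ix=0
  t=2, p=1, ix=1
  t=4, p=1, ix=2
  t=4, p=2, ix=0
  t=5, p=2, ix=1
  t=7, p=2, ix=2
  t=10, p=2, ix=3

Final answer: 10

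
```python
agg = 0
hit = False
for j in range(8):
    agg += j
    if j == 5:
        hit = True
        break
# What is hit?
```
Trace:
  agg=0
  agg=0, hit=False
  agg=0, hit=False, j=0
  agg=1, hit=False, j=1
  agg=3, hit=False, j=2
  agg=6, hit=False, j=3
  agg=10, hit=False, j=4
  agg=15, hit=True, j=5

Final answer: True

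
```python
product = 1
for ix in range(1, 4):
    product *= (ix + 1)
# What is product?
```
Trace:
  product=1
  product=2, ix=1
  product=6, ix=2
  product=24, ix=3

Final answer: 24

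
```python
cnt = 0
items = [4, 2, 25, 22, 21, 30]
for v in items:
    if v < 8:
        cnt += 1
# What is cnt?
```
Trace:
  cnt=0
  cnt=1, v=4
  cnt=2, v=2
  cnt=2, v=25
  cnt=2, v=22
  cnt=2, v=21
  cnt=2, v=30

Final answer: 2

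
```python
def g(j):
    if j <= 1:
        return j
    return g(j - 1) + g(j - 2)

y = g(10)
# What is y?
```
Call trace (a repeated sub-call is expanded the first time; later identical calls just restate its return value):
g(j=10)
  g(j=9)
    g(j=8)
      g(j=7)
        g(j=6)
          g(j=5)
            g(j=4)
              g(j=3)
                g(j=2)
                  g(j=1)
                  -> return 1
                  g(j=0)
                  -> return 0
                -> return 1
                g(j=1)
                -> return 1
              -> return 2
              g(j=2) -> return 1  (same call as traced above)
            -> return 3
            g(j=3) -> return 2  (same call as traced above)
          -> return 5
          g(j=4) -> return 3  (same call as traced above)
        -> return 8
        g(j=5) -> return 5  (same call as traced above)
      -> return 13
      g(j=6) -> return 8  (same call as traced above)
    -> return 21
    g(j=7) -> return 13  (same call as traced above)
  -> return 34
  g(j=8) -> return 21  (same call as traced above)
-> return 55

Final answer: 55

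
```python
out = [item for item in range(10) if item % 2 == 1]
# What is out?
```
Trace:
  item=0
  item=1
  item=2
  item=3
  item=4
  item=5
  item=6
  item=7
  item=8
  item=9
  out=[1, 3, 5, 7, 9]

Final answer: [1, 3, 5, 7, 9]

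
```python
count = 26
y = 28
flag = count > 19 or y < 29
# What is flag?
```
Trace:
  count=26
  count=26, y=28
  count=26, y=28, flag=True

Final answer: True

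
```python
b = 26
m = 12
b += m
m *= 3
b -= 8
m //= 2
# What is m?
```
Trace:
  b=26
  b=26, m=12
  b=38, m=12
  b=38, m=36
  b=30, m=36
  b=30, m=18

Final answer: 18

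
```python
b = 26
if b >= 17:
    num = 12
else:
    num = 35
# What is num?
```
Trace:
  b=26
  b=26, num=12

Final answer: 12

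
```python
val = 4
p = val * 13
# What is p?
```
Trace:
  val=4
  val=4, p=52

Final answer: 52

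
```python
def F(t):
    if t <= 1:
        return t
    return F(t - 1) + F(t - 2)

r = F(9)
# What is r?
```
Call trace (a repeated sub-call is expanded the first time; later identical calls just restate its return value):
F(t=9)
  F(t=8)
    F(t=7)
      F(t=6)
        F(t=5)
          F(t=4)
            F(t=3)
              F(t=2)
                F(t=1)
                -> return 1
                F(t=0)
                -> return 0
              -> return 1
              F(t=1)
              -> return 1
            -> return 2
            F(t=2) -> return 1  (same call as traced above)
          -> return 3
          F(t=3) -> return 2  (same call as traced above)
        -> return 5
        F(t=4) -> return 3  (same call as traced above)
      -> return 8
      F(t=5) -> return 5  (same call as traced above)
    -> return 13
    F(t=6) -> return 8  (same call as traced above)
  -> return 21
  F(t=7) -> return 13  (same call as traced above)
-> return 34

Final answer: 34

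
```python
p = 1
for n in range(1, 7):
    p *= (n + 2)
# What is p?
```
Trace:
  p=1
  p=3, n=1
  p=12, n=2
  p=60, n=3
  p=360, n=4
  p=2520, n=5
  p=20160, n=6

Final answer: 20160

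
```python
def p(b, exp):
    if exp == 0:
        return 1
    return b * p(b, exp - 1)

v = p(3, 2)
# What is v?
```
Call trace:
p(b=3, exp=2)
  p(b=3, exp=1)
    p(b=3, exp=0)
    -> return 1
  -> return 3
-> return 9

Final answer: 9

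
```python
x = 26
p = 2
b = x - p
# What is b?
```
Trace:
  x=26
  x=26, p=2
  x=26, p=2, b=24

Final answer: 24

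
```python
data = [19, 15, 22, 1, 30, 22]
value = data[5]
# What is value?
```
Trace:
  data=[19, 15, 22, 1, 30, 22]
  data=[19, 15, 22, 1, 30, 22], value=22

Final answer: 22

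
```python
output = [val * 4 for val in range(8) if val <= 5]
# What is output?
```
Trace:
  val=0
  val=1
  val=2
  val=3
  val=4
  val=5
  val=6
  val=7
  output=[0, 4, 8, 12, 16, 20]

Final answer: [0, 4, 8, 12, 16, 20]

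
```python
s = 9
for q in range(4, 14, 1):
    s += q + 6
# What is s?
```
Trace:
  s=9
  s=19, q=4
  s=30, q=5
  s=42, q=6
  s=55, q=7
  s=69, q=8
  s=84, q=9
  s=100, q=10
  s=117, q=11
  s=135, q=12
  s=154, q=13

Final answer: 154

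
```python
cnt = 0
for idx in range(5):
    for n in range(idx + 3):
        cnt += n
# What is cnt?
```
Trace:
  cnt=0
  cnt=0, idx=0, n=0
  cnt=1, idx=0, n=1
  cnt=3, idx=0, n=2
  cnt=3, idx=1, n=0
  cnt=4, idx=1, n=1
  cnt=6, idx=1, n=2
  cnt=9, idx=1, n=3
  cnt=9, idx=2, n=0
  cnt=10, idx=2, n=1
  cnt=12, idx=2, n=2
  cnt=15, idx=2, n=3
  cnt=19, idx=2, n=4
  cnt=19, idx=3, n=0
  cnt=20, idx=3, n=1
  cnt=22, idx=3, n=2
  cnt=25, idx=3, n=3
  cnt=29, idx=3, n=4
  cnt=34, idx=3, n=5
  cnt=34, idx=4, n=0
  cnt=35, idx=4, n=1
  cnt=37, idx=4, n=2
  cnt=40, idx=4, n=3
  cnt=44, idx=4, n=4
  cnt=49, idx=4, n=5
  cnt=55, idx=4, n=6

Final answer: 55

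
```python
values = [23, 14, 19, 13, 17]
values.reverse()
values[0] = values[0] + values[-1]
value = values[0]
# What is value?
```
Trace:
  values=[23, 14, 19, 13, 17]
  values=[17, 13, 19, 14, 23]
  values=[40, 13, 19, 14, 23]
  values=[40, 13, 19, 14, 23], value=40

Final answer: 40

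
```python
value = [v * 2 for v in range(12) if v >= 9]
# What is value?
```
Trace:
  v=0
  v=1
  v=2
  v=3
  v=4
  v=5
  v=6
  v=7
  v=8
  v=9
  v=10
  v=11
  value=[18, 20, 22]

Final answer: [18, 20, 22]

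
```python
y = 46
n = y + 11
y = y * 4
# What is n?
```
Trace:
  y=46
  y=46, n=57
  y=184, n=57

Final answer: 57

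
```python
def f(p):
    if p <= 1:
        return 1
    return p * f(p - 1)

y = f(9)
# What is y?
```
Call trace:
f(p=9)
  f(p=8)
    f(p=7)
      f(p=6)
        f(p=5)
          f(p=4)
            f(p=3)
              f(p=2)
                f(p=1)
                -> return 1
              -> return 2
            -> return 6
          -> return 24
        -> return 120
      -> return 720
    -> return 5040
  -> return 40320
-> return 362880

Final answer: 362880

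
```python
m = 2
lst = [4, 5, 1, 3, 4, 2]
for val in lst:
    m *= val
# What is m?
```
Trace:
  m=2
  m=8, val=4
  m=40, val=5
  m=40, val=1
  m=120, val=3
  m=480, val=4
  m=960, val=2

Final answer: 960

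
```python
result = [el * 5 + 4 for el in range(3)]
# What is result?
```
Trace:
  el=0
  el=1
  el=2
  result=[4, 9, 14]

Final answer: [4, 9, 14]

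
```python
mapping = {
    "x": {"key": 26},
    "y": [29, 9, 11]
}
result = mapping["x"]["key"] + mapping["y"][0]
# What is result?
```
Trace:
  mapping={'x': {'key': 26}, 'y': [29, 9, 11]}
  mapping={'x': {'key': 26}, 'y': [29, 9, 11]}, result=55

Final answer: 55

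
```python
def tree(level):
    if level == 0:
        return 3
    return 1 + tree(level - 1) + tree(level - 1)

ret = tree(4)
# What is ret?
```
Call trace (a repeated sub-call is expanded the first time; later identical calls just restate its return value):
tree(level=4)
  tree(level=3)
    tree(level=2)
      tree(level=1)
        tree(level=0)
        -> return 3
        tree(level=0)
        -> return 3
      -> return 7
      tree(level=1) -> return 7  (same call as traced above)
    -> return 15
    tree(level=2) -> return 15  (same call as traced above)
  -> return 31
  tree(level=3) -> return 31  (same call as traced above)
-> return 63

Final answer: 63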